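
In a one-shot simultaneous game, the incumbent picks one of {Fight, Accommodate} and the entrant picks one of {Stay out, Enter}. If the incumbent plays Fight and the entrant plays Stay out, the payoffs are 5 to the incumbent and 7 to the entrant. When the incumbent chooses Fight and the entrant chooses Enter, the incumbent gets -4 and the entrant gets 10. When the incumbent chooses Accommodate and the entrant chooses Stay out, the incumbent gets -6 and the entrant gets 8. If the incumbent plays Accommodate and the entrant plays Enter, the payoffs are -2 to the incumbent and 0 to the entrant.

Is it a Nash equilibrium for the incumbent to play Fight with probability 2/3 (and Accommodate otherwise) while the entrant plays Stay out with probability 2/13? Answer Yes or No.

Given the incumbent's mix p = 2/3, the entrant's payoff from Stay out is 22/3 but from Enter is 20/3. The entrant strictly prefers Stay out, so the entrant would not mix.
So the proposed profile is not a Nash equilibrium.

No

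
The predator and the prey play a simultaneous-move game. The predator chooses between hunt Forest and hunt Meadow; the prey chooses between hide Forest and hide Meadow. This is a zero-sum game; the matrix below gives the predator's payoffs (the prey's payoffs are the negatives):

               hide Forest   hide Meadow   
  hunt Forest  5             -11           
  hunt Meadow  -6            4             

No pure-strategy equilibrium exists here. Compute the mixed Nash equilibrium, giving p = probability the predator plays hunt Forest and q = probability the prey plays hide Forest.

The prey's indifference between hide Forest and hide Meadow determines the predator's mixing probability p:
  the prey's expected payoff from hide Forest: p·(-5) + (1−p)·6 = -11p + 6
  the prey's expected payoff from hide Meadow: p·11 + (1−p)·(-4) = 15p - 4
  -11p + 6 = 15p - 4  ⇒  -26p = -10  ⇒  p = 5/13.
The predator's indifference between hunt Forest and hunt Meadow determines the prey's mixing probability q:
  the predator's expected payoff from hunt Forest: q·5 + (1−q)·(-11) = 16q - 11
  the predator's expected payoff from hunt Meadow: q·(-6) + (1−q)·4 = -10q + 4
  16q - 11 = -10q + 4  ⇒  26q = 15  ⇒  q = 15/26.

p = 5/13, q = 15/26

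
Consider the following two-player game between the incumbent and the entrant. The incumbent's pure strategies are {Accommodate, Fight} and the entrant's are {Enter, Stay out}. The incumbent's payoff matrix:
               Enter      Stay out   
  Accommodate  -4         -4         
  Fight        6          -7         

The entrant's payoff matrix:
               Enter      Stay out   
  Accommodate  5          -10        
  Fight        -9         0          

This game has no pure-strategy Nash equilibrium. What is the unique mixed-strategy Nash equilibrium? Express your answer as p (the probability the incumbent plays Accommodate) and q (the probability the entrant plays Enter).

p = 3/8, q = 3/13

Set the entrant's expected payoff from Enter equal to that from Stay out:
  the entrant's payoff to Enter: p·5 + (1−p)·(-9) = 14p - 9
  the entrant's payoff to Stay out: p·(-10) + (1−p)·0 = -10p
  14p - 9 = -10p  ⇒  24p = 9  ⇒  p = 3/8.
The incumbent's indifference between Accommodate and Fight determines the entrant's mixing probability q:
  the incumbent's expected payoff from Accommodate: q·(-4) + (1−q)·(-4) = -4
  the incumbent's expected payoff from Fight: q·6 + (1−q)·(-7) = 13q - 7
  -4 = 13q - 7  ⇒  -13q = -3  ⇒  q = 3/13.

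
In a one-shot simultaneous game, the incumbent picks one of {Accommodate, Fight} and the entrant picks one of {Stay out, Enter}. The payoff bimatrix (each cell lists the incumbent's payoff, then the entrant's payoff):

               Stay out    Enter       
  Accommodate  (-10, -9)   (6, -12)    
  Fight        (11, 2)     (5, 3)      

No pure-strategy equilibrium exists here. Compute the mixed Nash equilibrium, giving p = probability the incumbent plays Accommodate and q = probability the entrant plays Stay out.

p = 1/4, q = 1/22

In a mixed equilibrium the entrant is indifferent between Stay out and Enter; this condition fixes p.
  the entrant's payoff to Stay out: p·(-9) + (1−p)·2 = -11p + 2
  the entrant's payoff to Enter: p·(-12) + (1−p)·3 = -15p + 3
  -11p + 2 = -15p + 3  ⇒  4p = 1  ⇒  p = 1/4.
The incumbent's indifference between Accommodate and Fight determines the entrant's mixing probability q:
  the incumbent's expected payoff from Accommodate: q·(-10) + (1−q)·6 = -16q + 6
  the incumbent's expected payoff from Fight: q·11 + (1−q)·5 = 6q + 5
  -16q + 6 = 6q + 5  ⇒  -22q = -1  ⇒  q = 1/22.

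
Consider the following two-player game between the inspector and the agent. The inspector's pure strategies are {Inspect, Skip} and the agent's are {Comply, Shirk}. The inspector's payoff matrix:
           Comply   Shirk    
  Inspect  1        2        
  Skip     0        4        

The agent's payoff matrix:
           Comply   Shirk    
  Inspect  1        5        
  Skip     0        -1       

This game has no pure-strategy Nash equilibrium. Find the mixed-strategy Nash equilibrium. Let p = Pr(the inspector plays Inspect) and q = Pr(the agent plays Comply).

p = 1/5, q = 2/3

Set the agent's expected payoff from Comply equal to that from Shirk:
  the agent's expected payoff from Comply: p·1 + (1−p)·0 = p
  the agent's expected payoff from Shirk: p·5 + (1−p)·(-1) = 6p - 1
  p = 6p - 1  ⇒  -5p = -1  ⇒  p = 1/5.
The agent's mix must leave the inspector indifferent between Inspect and Skip.
  the inspector's payoff from Inspect: q·1 + (1−q)·2 = -q + 2
  the inspector's payoff from Skip: q·0 + (1−q)·4 = -4q + 4
  -q + 2 = -4q + 4  ⇒  3q = 2  ⇒  q = 2/3.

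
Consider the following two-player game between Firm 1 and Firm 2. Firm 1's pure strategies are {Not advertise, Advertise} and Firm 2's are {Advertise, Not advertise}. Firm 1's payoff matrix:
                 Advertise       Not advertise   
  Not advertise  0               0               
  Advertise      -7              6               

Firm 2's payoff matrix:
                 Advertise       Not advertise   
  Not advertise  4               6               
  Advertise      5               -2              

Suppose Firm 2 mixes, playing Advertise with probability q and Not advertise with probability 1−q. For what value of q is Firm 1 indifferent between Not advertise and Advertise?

For Firm 1 to be willing to mix, Firm 1 must be indifferent between Not advertise and Advertise, which pins down Firm 2's mix.
  Firm 1's payoff from Not advertise: q·0 + (1−q)·0 = 0
  Firm 1's payoff from Advertise: q·(-7) + (1−q)·6 = -13q + 6
  0 = -13q + 6  ⇒  13q = 6  ⇒  q = 6/13.

q = 6/13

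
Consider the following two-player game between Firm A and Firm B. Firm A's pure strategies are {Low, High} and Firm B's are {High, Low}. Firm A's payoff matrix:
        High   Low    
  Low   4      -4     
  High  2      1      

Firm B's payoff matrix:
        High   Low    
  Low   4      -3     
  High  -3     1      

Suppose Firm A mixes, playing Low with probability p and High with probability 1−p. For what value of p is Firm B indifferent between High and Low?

p = 4/11

Set Firm B's expected payoff from High equal to that from Low:
  Firm B's payoff from High: p·4 + (1−p)·(-3) = 7p - 3
  Firm B's payoff from Low: p·(-3) + (1−p)·1 = -4p + 1
  7p - 3 = -4p + 1  ⇒  11p = 4  ⇒  p = 4/11.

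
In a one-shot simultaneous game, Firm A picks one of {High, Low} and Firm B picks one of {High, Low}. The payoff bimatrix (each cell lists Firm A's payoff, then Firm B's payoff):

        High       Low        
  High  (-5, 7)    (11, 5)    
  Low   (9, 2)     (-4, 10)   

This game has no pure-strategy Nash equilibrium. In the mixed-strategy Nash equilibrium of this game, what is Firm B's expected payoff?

6

In a mixed equilibrium Firm B is indifferent between High and Low; this condition fixes p.
  Firm B's expected payoff from High: p·7 + (1−p)·2 = 5p + 2
  Firm B's expected payoff from Low: p·5 + (1−p)·10 = -5p + 10
  5p + 2 = -5p + 10  ⇒  10p = 8  ⇒  p = 4/5.
At equilibrium Firm B is indifferent across columns, so Firm B's payoff equals the payoff from High: (4/5)·7 + (1/5)·2 = 6.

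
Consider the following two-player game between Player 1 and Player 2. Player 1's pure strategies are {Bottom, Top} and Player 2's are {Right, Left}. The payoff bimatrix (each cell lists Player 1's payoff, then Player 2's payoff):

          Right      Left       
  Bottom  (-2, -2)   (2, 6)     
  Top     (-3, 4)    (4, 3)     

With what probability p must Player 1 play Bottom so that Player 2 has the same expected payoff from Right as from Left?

Set Player 2's expected payoff from Right equal to that from Left:
  Player 2's payoff to Right: p·(-2) + (1−p)·4 = -6p + 4
  Player 2's payoff to Left: p·6 + (1−p)·3 = 3p + 3
  -6p + 4 = 3p + 3  ⇒  -9p = -1  ⇒  p = 1/9.

p = 1/9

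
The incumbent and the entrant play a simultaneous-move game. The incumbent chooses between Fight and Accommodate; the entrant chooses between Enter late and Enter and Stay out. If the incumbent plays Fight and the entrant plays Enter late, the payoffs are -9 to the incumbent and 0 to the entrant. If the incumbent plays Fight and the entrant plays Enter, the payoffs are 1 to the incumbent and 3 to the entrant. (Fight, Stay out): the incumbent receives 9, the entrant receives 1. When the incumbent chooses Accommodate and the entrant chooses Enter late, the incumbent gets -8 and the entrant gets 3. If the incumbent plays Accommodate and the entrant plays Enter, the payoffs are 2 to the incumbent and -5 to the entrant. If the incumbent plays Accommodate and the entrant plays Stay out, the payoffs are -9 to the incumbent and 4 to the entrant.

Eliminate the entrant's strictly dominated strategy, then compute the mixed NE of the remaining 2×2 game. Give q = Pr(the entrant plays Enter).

The entrant's strategy Enter late is strictly dominated by Stay out: 1 > 0 and 4 > 3. Eliminate Enter late.
For the incumbent to be willing to mix, the incumbent must be indifferent between Fight and Accommodate, which pins down the entrant's mix.
  the incumbent's payoff from Fight: q·1 + (1−q)·9 = -8q + 9
  the incumbent's payoff from Accommodate: q·2 + (1−q)·(-9) = 11q - 9
  -8q + 9 = 11q - 9  ⇒  -19q = -18  ⇒  q = 18/19.

q = 18/19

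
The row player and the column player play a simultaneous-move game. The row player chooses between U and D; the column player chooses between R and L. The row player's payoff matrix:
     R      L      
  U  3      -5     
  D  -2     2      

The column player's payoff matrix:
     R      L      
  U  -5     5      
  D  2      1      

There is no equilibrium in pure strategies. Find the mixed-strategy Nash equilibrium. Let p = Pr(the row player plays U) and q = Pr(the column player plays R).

p = 1/11, q = 7/12

For the column player to be willing to mix, the column player must be indifferent between R and L, which pins down the row player's mix.
  the column player's expected payoff from R: p·(-5) + (1−p)·2 = -7p + 2
  the column player's expected payoff from L: p·5 + (1−p)·1 = 4p + 1
  -7p + 2 = 4p + 1  ⇒  -11p = -1  ⇒  p = 1/11.
The column player's mix must leave the row player indifferent between U and D.
  the row player's payoff to U: q·3 + (1−q)·(-5) = 8q - 5
  the row player's payoff to D: q·(-2) + (1−q)·2 = -4q + 2
  8q - 5 = -4q + 2  ⇒  12q = 7  ⇒  q = 7/12.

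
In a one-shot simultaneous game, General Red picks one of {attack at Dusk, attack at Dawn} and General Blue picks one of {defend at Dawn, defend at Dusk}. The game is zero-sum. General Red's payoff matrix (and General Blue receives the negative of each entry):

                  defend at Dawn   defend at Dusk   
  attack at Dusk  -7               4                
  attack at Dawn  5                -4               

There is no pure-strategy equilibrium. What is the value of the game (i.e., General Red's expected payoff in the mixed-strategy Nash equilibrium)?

For General Red to be willing to mix, General Red must be indifferent between attack at Dusk and attack at Dawn, which pins down General Blue's mix.
  General Red's payoff from attack at Dusk: q·(-7) + (1−q)·4 = -11q + 4
  General Red's payoff from attack at Dawn: q·5 + (1−q)·(-4) = 9q - 4
  -11q + 4 = 9q - 4  ⇒  -20q = -8  ⇒  q = 2/5.
The value is General Red's expected payoff against this mix (using attack at Dusk): (2/5)·(-7) + (3/5)·4 = -2/5.

v = -2/5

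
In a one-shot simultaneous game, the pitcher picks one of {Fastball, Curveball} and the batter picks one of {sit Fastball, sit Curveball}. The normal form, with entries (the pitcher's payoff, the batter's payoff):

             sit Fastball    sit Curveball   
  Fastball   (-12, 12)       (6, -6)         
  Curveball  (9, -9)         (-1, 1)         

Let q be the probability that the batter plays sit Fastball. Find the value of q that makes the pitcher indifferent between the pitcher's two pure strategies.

q = 1/4

The batter's mix must leave the pitcher indifferent between Fastball and Curveball.
  the pitcher's expected payoff from Fastball: q·(-12) + (1−q)·6 = -18q + 6
  the pitcher's expected payoff from Curveball: q·9 + (1−q)·(-1) = 10q - 1
  -18q + 6 = 10q - 1  ⇒  -28q = -7  ⇒  q = 1/4.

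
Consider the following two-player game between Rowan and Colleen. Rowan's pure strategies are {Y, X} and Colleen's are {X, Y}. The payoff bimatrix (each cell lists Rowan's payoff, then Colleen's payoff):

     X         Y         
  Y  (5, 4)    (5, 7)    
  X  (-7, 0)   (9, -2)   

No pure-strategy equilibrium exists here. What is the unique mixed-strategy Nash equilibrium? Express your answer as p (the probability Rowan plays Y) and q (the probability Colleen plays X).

Set Colleen's expected payoff from X equal to that from Y:
  Colleen's payoff to X: p·4 + (1−p)·0 = 4p
  Colleen's payoff to Y: p·7 + (1−p)·(-2) = 9p - 2
  4p = 9p - 2  ⇒  -5p = -2  ⇒  p = 2/5.
For Rowan to be willing to mix, Rowan must be indifferent between Y and X, which pins down Colleen's mix.
  Rowan's payoff from Y: q·5 + (1−q)·5 = 5
  Rowan's payoff from X: q·(-7) + (1−q)·9 = -16q + 9
  5 = -16q + 9  ⇒  16q = 4  ⇒  q = 1/4.

p = 2/5, q = 1/4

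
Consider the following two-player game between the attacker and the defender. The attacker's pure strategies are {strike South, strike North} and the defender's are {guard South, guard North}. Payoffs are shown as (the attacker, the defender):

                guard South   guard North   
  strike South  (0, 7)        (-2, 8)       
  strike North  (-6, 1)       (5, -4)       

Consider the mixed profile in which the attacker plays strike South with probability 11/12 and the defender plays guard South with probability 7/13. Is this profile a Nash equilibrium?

Given the attacker's mix p = 11/12, the defender's payoff from guard South is 13/2 but from guard North is 7. The defender strictly prefers guard North, so the defender would not mix.
So the proposed profile is not a Nash equilibrium.

No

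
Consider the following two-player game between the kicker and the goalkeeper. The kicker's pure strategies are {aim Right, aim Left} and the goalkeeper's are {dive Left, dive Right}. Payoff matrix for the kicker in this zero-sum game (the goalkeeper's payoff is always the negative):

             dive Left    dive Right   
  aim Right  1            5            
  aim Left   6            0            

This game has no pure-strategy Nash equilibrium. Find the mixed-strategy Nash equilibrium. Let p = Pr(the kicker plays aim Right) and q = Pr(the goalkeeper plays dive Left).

The kicker's mix must leave the goalkeeper indifferent between dive Left and dive Right.
  the goalkeeper's expected payoff from dive Left: p·(-1) + (1−p)·(-6) = 5p - 6
  the goalkeeper's expected payoff from dive Right: p·(-5) + (1−p)·0 = -5p
  5p - 6 = -5p  ⇒  10p = 6  ⇒  p = 3/5.
In a mixed equilibrium the kicker is indifferent between aim Right and aim Left; this condition fixes q.
  the kicker's payoff to aim Right: q·1 + (1−q)·5 = -4q + 5
  the kicker's payoff to aim Left: q·6 + (1−q)·0 = 6q
  -4q + 5 = 6q  ⇒  -10q = -5  ⇒  q = 1/2.

p = 3/5, q = 1/2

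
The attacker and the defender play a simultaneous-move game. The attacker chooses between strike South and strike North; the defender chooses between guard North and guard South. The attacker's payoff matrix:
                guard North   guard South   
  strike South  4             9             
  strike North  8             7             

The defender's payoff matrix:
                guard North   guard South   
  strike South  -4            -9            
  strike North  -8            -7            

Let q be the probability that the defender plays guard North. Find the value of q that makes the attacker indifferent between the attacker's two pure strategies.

Set the attacker's expected payoff from strike South equal to that from strike North:
  the attacker's expected payoff from strike South: q·4 + (1−q)·9 = -5q + 9
  the attacker's expected payoff from strike North: q·8 + (1−q)·7 = q + 7
  -5q + 9 = q + 7  ⇒  -6q = -2  ⇒  q = 1/3.

q = 1/3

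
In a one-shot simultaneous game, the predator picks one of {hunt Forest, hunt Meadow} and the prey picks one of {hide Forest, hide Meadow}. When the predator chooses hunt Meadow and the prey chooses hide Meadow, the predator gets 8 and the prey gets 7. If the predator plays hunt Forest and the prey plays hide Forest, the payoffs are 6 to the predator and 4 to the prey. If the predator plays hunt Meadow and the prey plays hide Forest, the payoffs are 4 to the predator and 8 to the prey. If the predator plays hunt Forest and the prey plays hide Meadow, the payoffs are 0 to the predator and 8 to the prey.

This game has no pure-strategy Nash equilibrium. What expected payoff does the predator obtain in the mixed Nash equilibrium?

24/5

For the predator to be willing to mix, the predator must be indifferent between hunt Forest and hunt Meadow, which pins down the prey's mix.
  the predator's payoff to hunt Forest: q·6 + (1−q)·0 = 6q
  the predator's payoff to hunt Meadow: q·4 + (1−q)·8 = -4q + 8
  6q = -4q + 8  ⇒  10q = 8  ⇒  q = 4/5.
At equilibrium the predator is indifferent across rows, so the predator's payoff equals the payoff from hunt Forest: (4/5)·6 + (1/5)·0 = 24/5.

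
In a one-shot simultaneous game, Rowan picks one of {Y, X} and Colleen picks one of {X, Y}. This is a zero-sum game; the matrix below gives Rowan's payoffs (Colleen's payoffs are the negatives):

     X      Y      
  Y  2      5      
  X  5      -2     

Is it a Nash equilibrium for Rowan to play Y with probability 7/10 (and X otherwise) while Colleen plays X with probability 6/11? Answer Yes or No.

No

Given Colleen's mix q = 6/11, Rowan's payoff from Y is 37/11 but from X is 20/11. Rowan strictly prefers Y, so Rowan would not mix.
So the proposed profile is not a Nash equilibrium.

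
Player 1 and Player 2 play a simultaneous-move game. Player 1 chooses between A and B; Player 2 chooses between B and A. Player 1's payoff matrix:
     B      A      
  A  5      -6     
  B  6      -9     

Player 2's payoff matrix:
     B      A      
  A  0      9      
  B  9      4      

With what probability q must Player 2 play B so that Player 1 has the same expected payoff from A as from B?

q = 3/4

Set Player 1's expected payoff from A equal to that from B:
  Player 1's payoff to A: q·5 + (1−q)·(-6) = 11q - 6
  Player 1's payoff to B: q·6 + (1−q)·(-9) = 15q - 9
  11q - 6 = 15q - 9  ⇒  -4q = -3  ⇒  q = 3/4.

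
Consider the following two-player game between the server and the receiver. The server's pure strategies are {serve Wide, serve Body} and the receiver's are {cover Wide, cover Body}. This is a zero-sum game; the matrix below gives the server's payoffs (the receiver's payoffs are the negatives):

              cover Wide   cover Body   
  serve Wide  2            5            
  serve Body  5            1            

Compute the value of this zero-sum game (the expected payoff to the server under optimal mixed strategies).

v = 23/7

Set the server's expected payoff from serve Wide equal to that from serve Body:
  the server's payoff from serve Wide: q·2 + (1−q)·5 = -3q + 5
  the server's payoff from serve Body: q·5 + (1−q)·1 = 4q + 1
  -3q + 5 = 4q + 1  ⇒  -7q = -4  ⇒  q = 4/7.
The value is the server's expected payoff against this mix (using serve Wide): (4/7)·2 + (3/7)·5 = 23/7.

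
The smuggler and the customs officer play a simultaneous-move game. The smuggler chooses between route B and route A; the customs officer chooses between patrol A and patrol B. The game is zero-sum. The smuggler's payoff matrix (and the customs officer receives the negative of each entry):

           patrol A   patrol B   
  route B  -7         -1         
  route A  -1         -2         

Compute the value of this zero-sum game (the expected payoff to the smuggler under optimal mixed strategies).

The customs officer's mix must leave the smuggler indifferent between route B and route A.
  the smuggler's payoff to route B: q·(-7) + (1−q)·(-1) = -6q - 1
  the smuggler's payoff to route A: q·(-1) + (1−q)·(-2) = q - 2
  -6q - 1 = q - 2  ⇒  -7q = -1  ⇒  q = 1/7.
The value is the smuggler's expected payoff against this mix (using route B): (1/7)·(-7) + (6/7)·(-1) = -13/7.

v = -13/7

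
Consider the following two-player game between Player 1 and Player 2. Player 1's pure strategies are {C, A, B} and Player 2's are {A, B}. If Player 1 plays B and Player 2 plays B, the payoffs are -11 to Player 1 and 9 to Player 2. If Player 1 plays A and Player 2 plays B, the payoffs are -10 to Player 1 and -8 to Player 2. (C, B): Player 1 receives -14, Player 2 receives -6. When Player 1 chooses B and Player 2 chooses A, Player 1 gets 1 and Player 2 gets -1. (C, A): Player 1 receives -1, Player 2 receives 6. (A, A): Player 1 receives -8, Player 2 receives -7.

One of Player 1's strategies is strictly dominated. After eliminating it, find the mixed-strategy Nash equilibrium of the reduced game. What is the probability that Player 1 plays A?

p = 10/11

Player 1's strategy C is strictly dominated by B: 1 > -1 and -11 > -14. Eliminate C.
In a mixed equilibrium Player 2 is indifferent between A and B; this condition fixes p.
  Player 2's payoff from A: p·(-7) + (1−p)·(-1) = -6p - 1
  Player 2's payoff from B: p·(-8) + (1−p)·9 = -17p + 9
  -6p - 1 = -17p + 9  ⇒  11p = 10  ⇒  p = 10/11.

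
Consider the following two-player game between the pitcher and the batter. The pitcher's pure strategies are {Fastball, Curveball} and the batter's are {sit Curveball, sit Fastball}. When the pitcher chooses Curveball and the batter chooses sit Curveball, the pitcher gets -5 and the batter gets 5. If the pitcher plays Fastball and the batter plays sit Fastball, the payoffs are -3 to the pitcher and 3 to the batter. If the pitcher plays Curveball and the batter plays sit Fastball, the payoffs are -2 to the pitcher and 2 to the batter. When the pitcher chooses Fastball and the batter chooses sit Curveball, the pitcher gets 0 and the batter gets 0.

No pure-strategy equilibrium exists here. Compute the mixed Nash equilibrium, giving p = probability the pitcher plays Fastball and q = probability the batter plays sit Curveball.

p = 1/2, q = 1/6

The batter's indifference between sit Curveball and sit Fastball determines the pitcher's mixing probability p:
  the batter's payoff from sit Curveball: p·0 + (1−p)·5 = -5p + 5
  the batter's payoff from sit Fastball: p·3 + (1−p)·2 = p + 2
  -5p + 5 = p + 2  ⇒  -6p = -3  ⇒  p = 1/2.
The batter's mix must leave the pitcher indifferent between Fastball and Curveball.
  the pitcher's payoff from Fastball: q·0 + (1−q)·(-3) = 3q - 3
  the pitcher's payoff from Curveball: q·(-5) + (1−q)·(-2) = -3q - 2
  3q - 3 = -3q - 2  ⇒  6q = 1  ⇒  q = 1/6.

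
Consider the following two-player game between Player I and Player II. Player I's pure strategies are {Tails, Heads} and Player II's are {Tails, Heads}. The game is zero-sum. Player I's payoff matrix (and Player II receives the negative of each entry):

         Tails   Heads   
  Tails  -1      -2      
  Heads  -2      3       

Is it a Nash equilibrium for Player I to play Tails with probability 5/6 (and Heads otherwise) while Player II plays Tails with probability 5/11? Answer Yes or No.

No

Given Player II's mix q = 5/11, Player I's payoff from Tails is -17/11 but from Heads is 8/11. Player I strictly prefers Heads, so Player I would not mix.
So the proposed profile is not a Nash equilibrium.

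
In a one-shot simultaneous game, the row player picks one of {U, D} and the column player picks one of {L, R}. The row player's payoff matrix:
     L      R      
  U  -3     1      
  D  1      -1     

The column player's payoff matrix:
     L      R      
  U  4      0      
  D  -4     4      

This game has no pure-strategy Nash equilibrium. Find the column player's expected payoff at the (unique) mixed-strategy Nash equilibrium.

The row player's mix must leave the column player indifferent between L and R.
  the column player's payoff from L: p·4 + (1−p)·(-4) = 8p - 4
  the column player's payoff from R: p·0 + (1−p)·4 = -4p + 4
  8p - 4 = -4p + 4  ⇒  12p = 8  ⇒  p = 2/3.
At equilibrium the column player is indifferent across columns, so the column player's payoff equals the payoff from L: (2/3)·4 + (1/3)·(-4) = 4/3.

4/3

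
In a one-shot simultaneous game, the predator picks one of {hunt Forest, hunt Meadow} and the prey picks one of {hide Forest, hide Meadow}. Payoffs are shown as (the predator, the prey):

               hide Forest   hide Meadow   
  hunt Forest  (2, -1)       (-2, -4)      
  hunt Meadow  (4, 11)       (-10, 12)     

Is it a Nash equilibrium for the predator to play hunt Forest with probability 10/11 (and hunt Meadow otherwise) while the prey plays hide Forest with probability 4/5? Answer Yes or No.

Given the predator's mix p = 10/11, the prey's payoff from hide Forest is 1/11 but from hide Meadow is -28/11. The prey strictly prefers hide Forest, so the prey would not mix.
So the proposed profile is not a Nash equilibrium.

No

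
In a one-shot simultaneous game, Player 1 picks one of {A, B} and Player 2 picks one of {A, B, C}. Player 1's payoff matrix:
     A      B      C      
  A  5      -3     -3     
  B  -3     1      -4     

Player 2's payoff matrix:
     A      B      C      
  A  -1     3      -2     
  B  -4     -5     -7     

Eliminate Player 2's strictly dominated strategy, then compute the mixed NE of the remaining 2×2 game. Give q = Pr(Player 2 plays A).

Player 2's strategy C is strictly dominated by A: -1 > -2 and -4 > -7. Eliminate C.
Player 1's indifference between A and B determines Player 2's mixing probability q:
  Player 1's payoff to A: q·5 + (1−q)·(-3) = 8q - 3
  Player 1's payoff to B: q·(-3) + (1−q)·1 = -4q + 1
  8q - 3 = -4q + 1  ⇒  12q = 4  ⇒  q = 1/3.

q = 1/3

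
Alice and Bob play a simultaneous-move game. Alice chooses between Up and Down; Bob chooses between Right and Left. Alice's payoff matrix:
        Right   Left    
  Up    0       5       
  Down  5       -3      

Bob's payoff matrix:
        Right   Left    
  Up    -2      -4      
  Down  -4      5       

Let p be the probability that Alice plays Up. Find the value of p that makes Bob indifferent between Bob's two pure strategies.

In a mixed equilibrium Bob is indifferent between Right and Left; this condition fixes p.
  Bob's payoff to Right: p·(-2) + (1−p)·(-4) = 2p - 4
  Bob's payoff to Left: p·(-4) + (1−p)·5 = -9p + 5
  2p - 4 = -9p + 5  ⇒  11p = 9  ⇒  p = 9/11.

p = 9/11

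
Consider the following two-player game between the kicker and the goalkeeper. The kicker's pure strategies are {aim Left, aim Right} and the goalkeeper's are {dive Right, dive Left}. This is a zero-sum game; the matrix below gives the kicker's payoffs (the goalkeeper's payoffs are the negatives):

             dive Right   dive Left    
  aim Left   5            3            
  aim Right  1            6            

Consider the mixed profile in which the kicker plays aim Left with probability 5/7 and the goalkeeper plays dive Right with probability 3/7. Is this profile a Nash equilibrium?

Yes

Check the goalkeeper's indifference given the kicker's mix p = 5/7:
  payoff from dive Right = -27/7; payoff from dive Left = -27/7 — equal.
Check the kicker's indifference given the goalkeeper's mix q = 3/7:
  payoff from aim Left = 27/7; payoff from aim Right = 27/7 — equal.
Both players are indifferent, so neither can profitably deviate.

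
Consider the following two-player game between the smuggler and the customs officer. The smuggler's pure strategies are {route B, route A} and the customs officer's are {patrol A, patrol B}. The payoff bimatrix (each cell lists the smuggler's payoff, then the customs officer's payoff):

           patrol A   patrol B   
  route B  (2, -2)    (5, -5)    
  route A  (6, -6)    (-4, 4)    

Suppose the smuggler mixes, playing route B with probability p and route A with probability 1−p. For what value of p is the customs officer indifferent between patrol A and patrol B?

p = 10/13

The smuggler's mix must leave the customs officer indifferent between patrol A and patrol B.
  the customs officer's payoff to patrol A: p·(-2) + (1−p)·(-6) = 4p - 6
  the customs officer's payoff to patrol B: p·(-5) + (1−p)·4 = -9p + 4
  4p - 6 = -9p + 4  ⇒  13p = 10  ⇒  p = 10/13.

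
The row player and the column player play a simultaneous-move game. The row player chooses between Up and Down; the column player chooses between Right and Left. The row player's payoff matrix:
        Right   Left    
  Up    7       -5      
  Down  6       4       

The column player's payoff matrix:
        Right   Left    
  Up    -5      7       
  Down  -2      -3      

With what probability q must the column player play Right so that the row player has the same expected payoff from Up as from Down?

For the row player to be willing to mix, the row player must be indifferent between Up and Down, which pins down the column player's mix.
  the row player's expected payoff from Up: q·7 + (1−q)·(-5) = 12q - 5
  the row player's expected payoff from Down: q·6 + (1−q)·4 = 2q + 4
  12q - 5 = 2q + 4  ⇒  10q = 9  ⇒  q = 9/10.

q = 9/10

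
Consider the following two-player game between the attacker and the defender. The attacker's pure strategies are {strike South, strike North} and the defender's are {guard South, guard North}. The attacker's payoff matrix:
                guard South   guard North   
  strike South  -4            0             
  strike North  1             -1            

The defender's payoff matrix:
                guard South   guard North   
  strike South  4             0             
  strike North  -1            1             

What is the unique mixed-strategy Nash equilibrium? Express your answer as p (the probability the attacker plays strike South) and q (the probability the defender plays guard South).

Set the defender's expected payoff from guard South equal to that from guard North:
  the defender's payoff to guard South: p·4 + (1−p)·(-1) = 5p - 1
  the defender's payoff to guard North: p·0 + (1−p)·1 = -p + 1
  5p - 1 = -p + 1  ⇒  6p = 2  ⇒  p = 1/3.
The defender's mix must leave the attacker indifferent between strike South and strike North.
  the attacker's expected payoff from strike South: q·(-4) + (1−q)·0 = -4q
  the attacker's expected payoff from strike North: q·1 + (1−q)·(-1) = 2q - 1
  -4q = 2q - 1  ⇒  -6q = -1  ⇒  q = 1/6.

p = 1/3, q = 1/6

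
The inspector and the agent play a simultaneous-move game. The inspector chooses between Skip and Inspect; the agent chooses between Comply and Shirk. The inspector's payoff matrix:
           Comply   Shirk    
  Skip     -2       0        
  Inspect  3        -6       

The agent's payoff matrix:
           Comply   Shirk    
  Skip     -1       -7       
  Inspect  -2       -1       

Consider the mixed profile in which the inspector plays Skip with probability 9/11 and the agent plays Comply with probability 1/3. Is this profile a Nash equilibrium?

No

Given the inspector's mix p = 9/11, the agent's payoff from Comply is -13/11 but from Shirk is -65/11. The agent strictly prefers Comply, so the agent would not mix.
So the proposed profile is not a Nash equilibrium.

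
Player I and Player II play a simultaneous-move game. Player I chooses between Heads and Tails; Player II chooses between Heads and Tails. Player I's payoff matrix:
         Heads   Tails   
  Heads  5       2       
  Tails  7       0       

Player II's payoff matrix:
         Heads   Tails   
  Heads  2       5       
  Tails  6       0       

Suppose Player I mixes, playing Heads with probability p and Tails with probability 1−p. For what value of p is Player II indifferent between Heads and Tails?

Player I's mix must leave Player II indifferent between Heads and Tails.
  Player II's payoff from Heads: p·2 + (1−p)·6 = -4p + 6
  Player II's payoff from Tails: p·5 + (1−p)·0 = 5p
  -4p + 6 = 5p  ⇒  -9p = -6  ⇒  p = 2/3.

p = 2/3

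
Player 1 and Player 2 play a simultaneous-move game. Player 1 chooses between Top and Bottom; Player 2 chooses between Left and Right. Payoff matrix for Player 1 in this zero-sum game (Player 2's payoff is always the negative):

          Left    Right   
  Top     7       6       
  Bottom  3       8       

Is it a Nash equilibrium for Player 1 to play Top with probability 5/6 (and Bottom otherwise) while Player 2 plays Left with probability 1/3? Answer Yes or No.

Check Player 2's indifference given Player 1's mix p = 5/6:
  payoff from Left = -19/3; payoff from Right = -19/3 — equal.
Check Player 1's indifference given Player 2's mix q = 1/3:
  payoff from Top = 19/3; payoff from Bottom = 19/3 — equal.
Both players are indifferent, so neither can profitably deviate.

Yes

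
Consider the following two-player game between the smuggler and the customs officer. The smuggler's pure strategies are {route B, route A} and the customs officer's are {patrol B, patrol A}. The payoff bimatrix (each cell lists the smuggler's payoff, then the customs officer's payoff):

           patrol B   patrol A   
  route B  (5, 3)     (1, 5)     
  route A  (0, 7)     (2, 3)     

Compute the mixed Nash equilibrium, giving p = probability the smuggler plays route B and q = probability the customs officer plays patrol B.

For the customs officer to be willing to mix, the customs officer must be indifferent between patrol B and patrol A, which pins down the smuggler's mix.
  the customs officer's expected payoff from patrol B: p·3 + (1−p)·7 = -4p + 7
  the customs officer's expected payoff from patrol A: p·5 + (1−p)·3 = 2p + 3
  -4p + 7 = 2p + 3  ⇒  -6p = -4  ⇒  p = 2/3.
Set the smuggler's expected payoff from route B equal to that from route A:
  the smuggler's expected payoff from route B: q·5 + (1−q)·1 = 4q + 1
  the smuggler's expected payoff from route A: q·0 + (1−q)·2 = -2q + 2
  4q + 1 = -2q + 2  ⇒  6q = 1  ⇒  q = 1/6.

p = 2/3, q = 1/6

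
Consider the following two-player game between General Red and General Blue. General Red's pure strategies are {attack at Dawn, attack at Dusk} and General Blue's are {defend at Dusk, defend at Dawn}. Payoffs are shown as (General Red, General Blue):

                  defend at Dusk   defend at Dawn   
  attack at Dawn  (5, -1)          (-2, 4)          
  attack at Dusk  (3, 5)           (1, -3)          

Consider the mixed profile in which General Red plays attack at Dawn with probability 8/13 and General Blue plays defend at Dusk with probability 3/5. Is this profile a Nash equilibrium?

Yes

Check General Blue's indifference given General Red's mix p = 8/13:
  payoff from defend at Dusk = 17/13; payoff from defend at Dawn = 17/13 — equal.
Check General Red's indifference given General Blue's mix q = 3/5:
  payoff from attack at Dawn = 11/5; payoff from attack at Dusk = 11/5 — equal.
Both players are indifferent, so neither can profitably deviate.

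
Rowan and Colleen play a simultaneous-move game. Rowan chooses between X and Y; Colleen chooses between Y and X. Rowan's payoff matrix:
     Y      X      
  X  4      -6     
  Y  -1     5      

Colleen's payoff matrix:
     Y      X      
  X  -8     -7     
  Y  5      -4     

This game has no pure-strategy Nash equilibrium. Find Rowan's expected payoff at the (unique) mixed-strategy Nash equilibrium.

7/8

Rowan's indifference between X and Y determines Colleen's mixing probability q:
  Rowan's payoff to X: q·4 + (1−q)·(-6) = 10q - 6
  Rowan's payoff to Y: q·(-1) + (1−q)·5 = -6q + 5
  10q - 6 = -6q + 5  ⇒  16q = 11  ⇒  q = 11/16.
At equilibrium Rowan is indifferent across rows, so Rowan's payoff equals the payoff from X: (11/16)·4 + (5/16)·(-6) = 7/8.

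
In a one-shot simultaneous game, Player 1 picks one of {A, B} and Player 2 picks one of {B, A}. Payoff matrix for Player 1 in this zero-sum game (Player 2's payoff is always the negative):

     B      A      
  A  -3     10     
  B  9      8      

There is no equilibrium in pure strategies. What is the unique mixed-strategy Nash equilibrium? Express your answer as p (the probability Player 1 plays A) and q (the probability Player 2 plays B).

Player 1's mix must leave Player 2 indifferent between B and A.
  Player 2's expected payoff from B: p·3 + (1−p)·(-9) = 12p - 9
  Player 2's expected payoff from A: p·(-10) + (1−p)·(-8) = -2p - 8
  12p - 9 = -2p - 8  ⇒  14p = 1  ⇒  p = 1/14.
Player 1's indifference between A and B determines Player 2's mixing probability q:
  Player 1's expected payoff from A: q·(-3) + (1−q)·10 = -13q + 10
  Player 1's expected payoff from B: q·9 + (1−q)·8 = q + 8
  -13q + 10 = q + 8  ⇒  -14q = -2  ⇒  q = 1/7.

p = 1/14, q = 1/7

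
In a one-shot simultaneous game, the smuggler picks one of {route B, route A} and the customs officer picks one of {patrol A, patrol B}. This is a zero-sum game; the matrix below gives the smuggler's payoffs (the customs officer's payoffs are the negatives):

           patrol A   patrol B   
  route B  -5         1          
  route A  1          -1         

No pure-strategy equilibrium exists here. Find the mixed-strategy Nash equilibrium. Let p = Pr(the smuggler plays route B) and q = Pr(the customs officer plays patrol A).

For the customs officer to be willing to mix, the customs officer must be indifferent between patrol A and patrol B, which pins down the smuggler's mix.
  the customs officer's payoff to patrol A: p·5 + (1−p)·(-1) = 6p - 1
  the customs officer's payoff to patrol B: p·(-1) + (1−p)·1 = -2p + 1
  6p - 1 = -2p + 1  ⇒  8p = 2  ⇒  p = 1/4.
The smuggler's indifference between route B and route A determines the customs officer's mixing probability q:
  the smuggler's expected payoff from route B: q·(-5) + (1−q)·1 = -6q + 1
  the smuggler's expected payoff from route A: q·1 + (1−q)·(-1) = 2q - 1
  -6q + 1 = 2q - 1  ⇒  -8q = -2  ⇒  q = 1/4.

p = 1/4, q = 1/4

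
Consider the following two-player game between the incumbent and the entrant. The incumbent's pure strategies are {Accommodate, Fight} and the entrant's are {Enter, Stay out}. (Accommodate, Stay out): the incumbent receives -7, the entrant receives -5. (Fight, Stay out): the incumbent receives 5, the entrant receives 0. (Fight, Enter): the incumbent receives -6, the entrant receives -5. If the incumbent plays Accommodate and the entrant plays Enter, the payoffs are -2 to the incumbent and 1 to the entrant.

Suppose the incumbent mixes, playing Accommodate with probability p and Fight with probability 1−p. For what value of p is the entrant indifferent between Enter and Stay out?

Set the entrant's expected payoff from Enter equal to that from Stay out:
  the entrant's expected payoff from Enter: p·1 + (1−p)·(-5) = 6p - 5
  the entrant's expected payoff from Stay out: p·(-5) + (1−p)·0 = -5p
  6p - 5 = -5p  ⇒  11p = 5  ⇒  p = 5/11.

p = 5/11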